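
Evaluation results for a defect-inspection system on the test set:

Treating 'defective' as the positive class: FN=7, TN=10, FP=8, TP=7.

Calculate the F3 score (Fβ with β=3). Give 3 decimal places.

Fβ = (1+β²)·TP / ((1+β²)·TP + β²·FN + FP), with β²=9
= 10·7 / (10·7 + 9·7 + 8) = 0.496

0.496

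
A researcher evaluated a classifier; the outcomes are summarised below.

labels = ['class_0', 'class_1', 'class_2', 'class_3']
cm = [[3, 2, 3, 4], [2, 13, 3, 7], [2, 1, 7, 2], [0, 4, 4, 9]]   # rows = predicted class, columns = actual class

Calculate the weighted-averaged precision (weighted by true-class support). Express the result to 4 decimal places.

0.5108

Per-class precision (TP/(TP+FP)):
  class_0: TP=3, FP=2+3+4=9 → 3/12 = 0.25000
  class_1: TP=13, FP=2+3+7=12 → 13/25 = 0.52000
  class_2: TP=7, FP=2+1+2=5 → 7/12 = 0.58333
  class_3: TP=9, FP=0+4+4=8 → 9/17 = 0.52941
Weighted-precision = Σ (supportᵢ/N)·precisionᵢ with N=66: (7/66)·0.25000 + (20/66)·0.52000 + (17/66)·0.58333 + (22/66)·0.52941 = 0.5108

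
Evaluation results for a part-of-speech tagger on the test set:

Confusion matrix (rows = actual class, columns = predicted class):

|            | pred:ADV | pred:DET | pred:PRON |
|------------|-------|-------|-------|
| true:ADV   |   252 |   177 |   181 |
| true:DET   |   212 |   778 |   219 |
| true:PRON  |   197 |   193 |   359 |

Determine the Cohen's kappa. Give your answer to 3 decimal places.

0.285

Observed agreement pₒ = trace/N = 1389/2568 = 0.5409
Expected agreement pₑ = Σ (rowᵢ·colᵢ)/N² = (610·661 + 1209·1148 + 749·759)/2568² = 0.3578
κ = (pₒ − pₑ)/(1 − pₑ) = (0.5409 − 0.3578)/(1 − 0.3578) = 0.285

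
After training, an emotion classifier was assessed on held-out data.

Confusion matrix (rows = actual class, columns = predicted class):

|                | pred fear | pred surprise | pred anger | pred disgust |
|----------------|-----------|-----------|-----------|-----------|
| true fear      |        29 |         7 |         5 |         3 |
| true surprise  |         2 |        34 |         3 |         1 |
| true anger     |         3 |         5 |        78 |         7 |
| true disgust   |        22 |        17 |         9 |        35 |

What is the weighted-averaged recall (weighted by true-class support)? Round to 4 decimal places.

0.6769

Per-class recall (TP/(TP+FN)):
  fear: TP=29, FN=7+5+3=15 → 29/44 = 0.65909
  surprise: TP=34, FN=2+3+1=6 → 34/40 = 0.85000
  anger: TP=78, FN=3+5+7=15 → 78/93 = 0.83871
  disgust: TP=35, FN=22+17+9=48 → 35/83 = 0.42169
Weighted-recall = Σ (supportᵢ/N)·recallᵢ with N=260: (44/260)·0.65909 + (40/260)·0.85000 + (93/260)·0.83871 + (83/260)·0.42169 = 0.6769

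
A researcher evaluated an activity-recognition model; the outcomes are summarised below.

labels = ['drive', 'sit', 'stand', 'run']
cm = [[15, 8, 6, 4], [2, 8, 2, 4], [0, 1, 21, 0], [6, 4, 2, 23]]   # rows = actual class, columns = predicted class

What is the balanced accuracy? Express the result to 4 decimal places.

0.6416

Balanced accuracy = mean of per-class recall.
  drive: recall = 15/33 = 0.45455
  sit: recall = 8/16 = 0.50000
  stand: recall = 21/22 = 0.95455
  run: recall = 23/35 = 0.65714
Mean = (0.45455 + 0.50000 + 0.95455 + 0.65714) / 4 = 0.6416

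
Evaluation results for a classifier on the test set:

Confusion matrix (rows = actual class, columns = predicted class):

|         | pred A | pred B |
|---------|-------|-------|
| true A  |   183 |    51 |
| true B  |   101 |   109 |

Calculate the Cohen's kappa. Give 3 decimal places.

0.305

Observed agreement pₒ = trace/N = 292/444 = 0.6577
Expected agreement pₑ = Σ (rowᵢ·colᵢ)/N² = (234·284 + 210·160)/444² = 0.5075
κ = (pₒ − pₑ)/(1 − pₑ) = (0.6577 − 0.5075)/(1 − 0.5075) = 0.305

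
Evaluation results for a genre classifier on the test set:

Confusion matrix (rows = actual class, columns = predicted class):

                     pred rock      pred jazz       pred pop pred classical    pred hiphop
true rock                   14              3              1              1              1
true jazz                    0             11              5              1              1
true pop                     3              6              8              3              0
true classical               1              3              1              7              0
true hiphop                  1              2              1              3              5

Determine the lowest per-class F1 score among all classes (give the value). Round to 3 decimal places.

Per-class F1 score (2·TP/(2·TP+FP+FN)):
  rock: TP=14, FP=0+3+1+1=5, FN=3+1+1+1=6 → 28/39 = 0.7179
  jazz: TP=11, FP=3+6+3+2=14, FN=0+5+1+1=7 → 22/43 = 0.5116
  pop: TP=8, FP=1+5+1+1=8, FN=3+6+3+0=12 → 16/36 = 0.4444
  classical: TP=7, FP=1+1+3+3=8, FN=1+3+1+0=5 → 14/27 = 0.5185
  hiphop: TP=5, FP=1+1+0+0=2, FN=1+2+1+3=7 → 10/19 = 0.5263
Lowest is class 'pop' with F1 score = 0.444.

0.444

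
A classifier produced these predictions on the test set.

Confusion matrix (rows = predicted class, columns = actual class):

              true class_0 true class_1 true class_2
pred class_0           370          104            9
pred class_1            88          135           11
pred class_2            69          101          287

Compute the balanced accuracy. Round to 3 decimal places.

Balanced accuracy = mean of per-class recall.
  class_0: recall = 370/527 = 0.7021
  class_1: recall = 135/340 = 0.3971
  class_2: recall = 287/307 = 0.9349
Mean = (0.7021 + 0.3971 + 0.9349) / 3 = 0.678

0.678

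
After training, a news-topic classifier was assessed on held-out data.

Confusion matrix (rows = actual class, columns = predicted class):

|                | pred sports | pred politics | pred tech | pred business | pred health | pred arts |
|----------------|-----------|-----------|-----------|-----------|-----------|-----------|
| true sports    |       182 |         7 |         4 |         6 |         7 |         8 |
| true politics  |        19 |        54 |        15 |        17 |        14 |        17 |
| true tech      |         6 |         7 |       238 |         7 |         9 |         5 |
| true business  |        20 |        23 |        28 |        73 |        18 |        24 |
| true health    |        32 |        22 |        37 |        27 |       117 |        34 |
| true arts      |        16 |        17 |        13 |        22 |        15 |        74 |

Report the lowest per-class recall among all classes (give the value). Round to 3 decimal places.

0.392

Per-class recall (TP/(TP+FN)):
  sports: TP=182, FN=7+4+6+7+8=32 → 182/214 = 0.8505
  politics: TP=54, FN=19+15+17+14+17=82 → 54/136 = 0.3971
  tech: TP=238, FN=6+7+7+9+5=34 → 238/272 = 0.8750
  business: TP=73, FN=20+23+28+18+24=113 → 73/186 = 0.3925
  health: TP=117, FN=32+22+37+27+34=152 → 117/269 = 0.4349
  arts: TP=74, FN=16+17+13+22+15=83 → 74/157 = 0.4713
Lowest is class 'business' with recall = 0.392.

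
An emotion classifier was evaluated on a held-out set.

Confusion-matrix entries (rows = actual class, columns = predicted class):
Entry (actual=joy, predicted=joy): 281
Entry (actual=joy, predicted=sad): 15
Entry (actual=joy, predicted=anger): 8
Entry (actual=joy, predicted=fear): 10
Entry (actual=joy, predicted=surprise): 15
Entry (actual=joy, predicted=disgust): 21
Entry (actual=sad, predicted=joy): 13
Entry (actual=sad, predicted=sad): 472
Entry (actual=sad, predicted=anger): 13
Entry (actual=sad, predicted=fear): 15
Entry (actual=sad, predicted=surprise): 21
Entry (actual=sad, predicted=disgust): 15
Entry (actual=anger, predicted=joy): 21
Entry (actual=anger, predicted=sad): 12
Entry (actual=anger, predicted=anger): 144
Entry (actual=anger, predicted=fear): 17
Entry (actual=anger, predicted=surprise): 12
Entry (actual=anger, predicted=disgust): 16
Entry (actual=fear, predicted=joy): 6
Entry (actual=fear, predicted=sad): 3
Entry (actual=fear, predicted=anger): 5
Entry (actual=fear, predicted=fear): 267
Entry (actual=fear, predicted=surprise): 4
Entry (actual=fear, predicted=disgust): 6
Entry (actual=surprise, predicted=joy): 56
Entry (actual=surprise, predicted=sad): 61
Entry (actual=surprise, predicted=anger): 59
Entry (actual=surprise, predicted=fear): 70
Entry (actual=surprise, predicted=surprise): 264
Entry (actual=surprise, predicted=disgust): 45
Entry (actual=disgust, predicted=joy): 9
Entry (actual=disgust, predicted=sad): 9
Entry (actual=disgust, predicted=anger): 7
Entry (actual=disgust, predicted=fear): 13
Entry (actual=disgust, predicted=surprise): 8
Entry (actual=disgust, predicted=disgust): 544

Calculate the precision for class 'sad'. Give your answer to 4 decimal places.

One-vs-rest for 'sad': TP = diagonal; FP = other classes predicted 'sad'; FN = 'sad' predicted as other.
precision = TP/(TP+FP).
sad: TP=472, FP=15+12+3+61+9=100 → 472/572 = 0.82517

0.8252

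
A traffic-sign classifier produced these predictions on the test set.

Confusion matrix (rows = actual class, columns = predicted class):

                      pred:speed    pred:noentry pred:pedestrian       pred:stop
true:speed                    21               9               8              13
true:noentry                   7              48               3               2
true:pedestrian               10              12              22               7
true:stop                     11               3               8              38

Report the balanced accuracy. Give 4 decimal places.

0.5691

Balanced accuracy = mean of per-class recall.
  speed: recall = 21/51 = 0.41176
  noentry: recall = 48/60 = 0.80000
  pedestrian: recall = 22/51 = 0.43137
  stop: recall = 38/60 = 0.63333
Mean = (0.41176 + 0.80000 + 0.43137 + 0.63333) / 4 = 0.5691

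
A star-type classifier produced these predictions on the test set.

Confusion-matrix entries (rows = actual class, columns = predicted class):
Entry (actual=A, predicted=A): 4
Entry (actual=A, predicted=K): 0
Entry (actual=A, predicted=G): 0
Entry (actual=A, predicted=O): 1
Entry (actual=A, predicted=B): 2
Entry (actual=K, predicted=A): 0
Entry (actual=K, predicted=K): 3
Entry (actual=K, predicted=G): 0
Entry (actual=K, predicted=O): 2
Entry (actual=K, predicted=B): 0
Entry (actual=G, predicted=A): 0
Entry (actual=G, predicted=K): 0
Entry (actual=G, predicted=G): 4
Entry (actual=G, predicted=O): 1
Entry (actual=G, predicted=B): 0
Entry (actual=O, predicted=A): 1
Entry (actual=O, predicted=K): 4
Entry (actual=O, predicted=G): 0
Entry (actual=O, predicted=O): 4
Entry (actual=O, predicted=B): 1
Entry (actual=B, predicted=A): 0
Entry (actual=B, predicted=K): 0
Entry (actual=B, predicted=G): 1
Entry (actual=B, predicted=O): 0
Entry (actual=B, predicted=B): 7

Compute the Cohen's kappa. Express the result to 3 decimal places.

0.531

Observed agreement pₒ = trace/N = 22/35 = 0.6286
Expected agreement pₑ = Σ (rowᵢ·colᵢ)/N² = (7·5 + 5·7 + 5·5 + 10·8 + 8·10)/35² = 0.2082
κ = (pₒ − pₑ)/(1 − pₑ) = (0.6286 − 0.2082)/(1 − 0.2082) = 0.531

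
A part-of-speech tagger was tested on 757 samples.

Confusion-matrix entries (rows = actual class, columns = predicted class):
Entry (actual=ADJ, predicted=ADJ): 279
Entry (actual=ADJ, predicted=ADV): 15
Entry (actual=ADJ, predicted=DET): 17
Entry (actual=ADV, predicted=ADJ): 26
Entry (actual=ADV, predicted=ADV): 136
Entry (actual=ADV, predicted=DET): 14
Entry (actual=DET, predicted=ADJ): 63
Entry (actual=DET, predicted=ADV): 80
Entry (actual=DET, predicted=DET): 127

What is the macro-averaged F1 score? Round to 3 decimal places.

Per-class F1 score (2·TP/(2·TP+FP+FN)):
  ADJ: TP=279, FP=26+63=89, FN=15+17=32 → 558/679 = 0.8218
  ADV: TP=136, FP=15+80=95, FN=26+14=40 → 272/407 = 0.6683
  DET: TP=127, FP=17+14=31, FN=63+80=143 → 254/428 = 0.5935
Macro-F1 score = mean = (0.8218 + 0.6683 + 0.5935) / 3 = 0.695

0.695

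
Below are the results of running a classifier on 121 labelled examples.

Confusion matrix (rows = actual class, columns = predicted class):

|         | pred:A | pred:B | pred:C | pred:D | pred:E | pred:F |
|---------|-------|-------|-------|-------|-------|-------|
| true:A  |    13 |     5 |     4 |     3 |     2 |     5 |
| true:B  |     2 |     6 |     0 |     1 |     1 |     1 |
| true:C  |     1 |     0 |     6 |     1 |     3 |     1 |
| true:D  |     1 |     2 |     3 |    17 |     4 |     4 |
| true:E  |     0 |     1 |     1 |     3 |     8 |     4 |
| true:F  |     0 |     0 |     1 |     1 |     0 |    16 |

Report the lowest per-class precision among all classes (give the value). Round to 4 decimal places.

0.4000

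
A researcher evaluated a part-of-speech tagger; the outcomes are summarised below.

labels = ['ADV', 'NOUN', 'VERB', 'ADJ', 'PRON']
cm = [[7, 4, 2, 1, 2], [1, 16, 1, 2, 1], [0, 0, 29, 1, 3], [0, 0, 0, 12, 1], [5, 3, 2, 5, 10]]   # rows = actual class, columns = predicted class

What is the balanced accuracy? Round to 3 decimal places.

0.680

Balanced accuracy = mean of per-class recall.
  ADV: recall = 7/16 = 0.4375
  NOUN: recall = 16/21 = 0.7619
  VERB: recall = 29/33 = 0.8788
  ADJ: recall = 12/13 = 0.9231
  PRON: recall = 10/25 = 0.4000
Mean = (0.4375 + 0.7619 + 0.8788 + 0.9231 + 0.4000) / 5 = 0.680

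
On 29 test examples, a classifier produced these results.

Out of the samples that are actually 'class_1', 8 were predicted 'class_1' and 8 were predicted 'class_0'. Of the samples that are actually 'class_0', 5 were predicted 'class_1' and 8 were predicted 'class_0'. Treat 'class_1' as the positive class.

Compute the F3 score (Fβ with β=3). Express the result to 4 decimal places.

0.5096

Fβ = (1+β²)·TP / ((1+β²)·TP + β²·FN + FP), with β²=9
= 10·8 / (10·8 + 9·8 + 5) = 0.5096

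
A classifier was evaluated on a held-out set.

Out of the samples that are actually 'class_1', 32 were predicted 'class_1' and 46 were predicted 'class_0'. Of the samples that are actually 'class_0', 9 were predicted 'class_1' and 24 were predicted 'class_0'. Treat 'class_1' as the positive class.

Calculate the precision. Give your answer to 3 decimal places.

0.780

Precision = TP/(TP+FP) = 32/(32+9) = 32/41 = 0.780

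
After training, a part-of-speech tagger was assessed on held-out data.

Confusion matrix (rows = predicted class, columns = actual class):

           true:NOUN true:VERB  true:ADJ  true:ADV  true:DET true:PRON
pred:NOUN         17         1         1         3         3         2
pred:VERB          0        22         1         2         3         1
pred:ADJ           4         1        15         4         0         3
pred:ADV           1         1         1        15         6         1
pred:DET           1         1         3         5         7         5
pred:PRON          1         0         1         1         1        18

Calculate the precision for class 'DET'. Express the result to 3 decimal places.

0.318

Treat 'DET' as positive and all other classes as negative.
precision = TP/(TP+FP).
DET: TP=7, FP=1+1+3+5+5=15 → 7/22 = 0.3182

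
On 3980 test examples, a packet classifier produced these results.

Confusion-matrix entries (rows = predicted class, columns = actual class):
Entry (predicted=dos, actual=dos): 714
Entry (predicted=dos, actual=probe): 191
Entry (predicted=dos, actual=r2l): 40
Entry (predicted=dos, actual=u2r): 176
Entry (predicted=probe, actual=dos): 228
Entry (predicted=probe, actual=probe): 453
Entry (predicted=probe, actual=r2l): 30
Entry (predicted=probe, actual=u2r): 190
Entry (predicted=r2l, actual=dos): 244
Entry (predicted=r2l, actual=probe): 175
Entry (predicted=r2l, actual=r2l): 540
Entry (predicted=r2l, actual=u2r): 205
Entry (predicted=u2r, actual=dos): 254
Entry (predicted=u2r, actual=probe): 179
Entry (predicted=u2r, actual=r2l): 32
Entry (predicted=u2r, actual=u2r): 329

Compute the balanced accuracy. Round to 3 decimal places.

0.539

Balanced accuracy = mean of per-class recall.
  dos: recall = 714/1440 = 0.4958
  probe: recall = 453/998 = 0.4539
  r2l: recall = 540/642 = 0.8411
  u2r: recall = 329/900 = 0.3656
Mean = (0.4958 + 0.4539 + 0.8411 + 0.3656) / 4 = 0.539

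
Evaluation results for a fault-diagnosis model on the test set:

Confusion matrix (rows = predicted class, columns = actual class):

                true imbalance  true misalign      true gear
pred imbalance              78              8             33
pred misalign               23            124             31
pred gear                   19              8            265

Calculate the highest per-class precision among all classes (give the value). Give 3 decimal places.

Per-class precision (TP/(TP+FP)):
  imbalance: TP=78, FP=8+33=41 → 78/119 = 0.6555
  misalign: TP=124, FP=23+31=54 → 124/178 = 0.6966
  gear: TP=265, FP=19+8=27 → 265/292 = 0.9075
Highest is class 'gear' with precision = 0.908.

0.908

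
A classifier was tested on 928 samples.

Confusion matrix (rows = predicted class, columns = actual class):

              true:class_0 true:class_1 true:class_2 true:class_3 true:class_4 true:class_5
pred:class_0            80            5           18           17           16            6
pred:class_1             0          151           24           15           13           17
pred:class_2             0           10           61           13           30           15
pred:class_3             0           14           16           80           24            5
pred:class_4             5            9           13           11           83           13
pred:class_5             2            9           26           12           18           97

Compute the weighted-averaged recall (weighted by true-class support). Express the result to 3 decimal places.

0.595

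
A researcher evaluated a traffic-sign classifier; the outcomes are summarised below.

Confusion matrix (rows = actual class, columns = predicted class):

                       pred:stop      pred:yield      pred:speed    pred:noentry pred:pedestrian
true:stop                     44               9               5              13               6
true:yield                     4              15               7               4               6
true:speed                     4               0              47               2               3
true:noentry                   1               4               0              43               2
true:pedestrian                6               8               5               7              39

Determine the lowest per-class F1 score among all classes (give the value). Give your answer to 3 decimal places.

0.417

Per-class F1 score (2·TP/(2·TP+FP+FN)):
  stop: TP=44, FP=4+4+1+6=15, FN=9+5+13+6=33 → 88/136 = 0.6471
  yield: TP=15, FP=9+0+4+8=21, FN=4+7+4+6=21 → 30/72 = 0.4167
  speed: TP=47, FP=5+7+0+5=17, FN=4+0+2+3=9 → 94/120 = 0.7833
  noentry: TP=43, FP=13+4+2+7=26, FN=1+4+0+2=7 → 86/119 = 0.7227
  pedestrian: TP=39, FP=6+6+3+2=17, FN=6+8+5+7=26 → 78/121 = 0.6446
Lowest is class 'yield' with F1 score = 0.417.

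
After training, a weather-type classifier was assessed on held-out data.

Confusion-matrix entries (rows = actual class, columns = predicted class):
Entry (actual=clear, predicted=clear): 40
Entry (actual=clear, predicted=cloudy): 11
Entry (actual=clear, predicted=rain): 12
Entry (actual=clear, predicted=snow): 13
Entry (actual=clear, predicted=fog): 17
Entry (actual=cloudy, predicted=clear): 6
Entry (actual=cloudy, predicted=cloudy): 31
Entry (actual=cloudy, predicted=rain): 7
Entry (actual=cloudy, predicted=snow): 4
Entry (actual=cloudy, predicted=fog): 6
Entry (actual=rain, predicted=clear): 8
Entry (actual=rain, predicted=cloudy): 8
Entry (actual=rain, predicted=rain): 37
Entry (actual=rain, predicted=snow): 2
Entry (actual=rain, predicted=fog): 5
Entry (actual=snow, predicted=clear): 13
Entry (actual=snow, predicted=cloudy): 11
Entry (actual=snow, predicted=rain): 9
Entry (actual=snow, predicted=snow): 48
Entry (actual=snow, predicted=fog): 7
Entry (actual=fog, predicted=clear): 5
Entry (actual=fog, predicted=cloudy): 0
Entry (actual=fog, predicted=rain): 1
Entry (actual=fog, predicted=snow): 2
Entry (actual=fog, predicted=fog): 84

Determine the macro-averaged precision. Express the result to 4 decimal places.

0.6052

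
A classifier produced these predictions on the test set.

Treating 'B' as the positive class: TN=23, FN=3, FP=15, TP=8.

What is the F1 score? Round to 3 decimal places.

0.471

Precision = TP/(TP+FP) = 8/23 = 0.3478
Recall = TP/(TP+FN) = 8/11 = 0.7273
F1 = 2·TP/(2·TP+FP+FN) = 16/34 = 0.471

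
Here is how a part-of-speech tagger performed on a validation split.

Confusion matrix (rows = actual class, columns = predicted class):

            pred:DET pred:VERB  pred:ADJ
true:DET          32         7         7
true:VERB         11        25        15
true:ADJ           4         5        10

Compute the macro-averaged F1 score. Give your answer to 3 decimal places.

Per-class F1 score (2·TP/(2·TP+FP+FN)):
  DET: TP=32, FP=11+4=15, FN=7+7=14 → 64/93 = 0.6882
  VERB: TP=25, FP=7+5=12, FN=11+15=26 → 50/88 = 0.5682
  ADJ: TP=10, FP=7+15=22, FN=4+5=9 → 20/51 = 0.3922
Macro-F1 score = mean = (0.6882 + 0.5682 + 0.3922) / 3 = 0.550

0.550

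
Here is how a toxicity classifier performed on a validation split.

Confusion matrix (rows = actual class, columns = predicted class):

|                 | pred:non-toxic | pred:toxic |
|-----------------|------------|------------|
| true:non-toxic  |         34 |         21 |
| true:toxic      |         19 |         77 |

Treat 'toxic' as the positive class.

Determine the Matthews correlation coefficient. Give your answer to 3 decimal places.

0.424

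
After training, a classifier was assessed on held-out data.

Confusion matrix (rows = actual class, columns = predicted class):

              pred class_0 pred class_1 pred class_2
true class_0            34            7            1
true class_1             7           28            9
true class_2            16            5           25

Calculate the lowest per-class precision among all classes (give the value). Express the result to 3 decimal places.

0.596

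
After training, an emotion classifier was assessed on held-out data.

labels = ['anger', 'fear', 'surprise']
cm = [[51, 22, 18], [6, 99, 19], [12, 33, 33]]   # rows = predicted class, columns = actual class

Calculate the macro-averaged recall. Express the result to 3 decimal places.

Per-class recall (TP/(TP+FN)):
  anger: TP=51, FN=6+12=18 → 51/69 = 0.7391
  fear: TP=99, FN=22+33=55 → 99/154 = 0.6429
  surprise: TP=33, FN=18+19=37 → 33/70 = 0.4714
Macro-recall = mean = (0.7391 + 0.6429 + 0.4714) / 3 = 0.618

0.618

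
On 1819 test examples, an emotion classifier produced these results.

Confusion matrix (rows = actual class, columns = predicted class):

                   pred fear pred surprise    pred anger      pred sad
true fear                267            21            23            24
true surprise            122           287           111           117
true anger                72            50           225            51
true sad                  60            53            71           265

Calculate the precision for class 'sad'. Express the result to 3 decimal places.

Take TP from the diagonal, FP from the rest of the 'sad' prediction marginal, FN from the rest of the 'sad' actual marginal.
precision = TP/(TP+FP).
sad: TP=265, FP=24+117+51=192 → 265/457 = 0.5799

0.580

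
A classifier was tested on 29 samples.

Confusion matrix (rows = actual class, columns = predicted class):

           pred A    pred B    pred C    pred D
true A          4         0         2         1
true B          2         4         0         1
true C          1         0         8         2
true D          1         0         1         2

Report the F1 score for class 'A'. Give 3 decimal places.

0.533

Treat 'A' as positive and all other classes as negative.
F1 score = 2·TP/(2·TP+FP+FN).
A: TP=4, FP=2+1+1=4, FN=0+2+1=3 → 8/15 = 0.5333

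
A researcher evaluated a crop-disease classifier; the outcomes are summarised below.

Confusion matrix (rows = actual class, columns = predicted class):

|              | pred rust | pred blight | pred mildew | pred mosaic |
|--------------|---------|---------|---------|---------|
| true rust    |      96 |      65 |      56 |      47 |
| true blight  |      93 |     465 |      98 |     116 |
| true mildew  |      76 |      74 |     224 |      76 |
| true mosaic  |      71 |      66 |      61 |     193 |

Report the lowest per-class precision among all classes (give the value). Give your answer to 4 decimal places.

0.2857

Per-class precision (TP/(TP+FP)):
  rust: TP=96, FP=93+76+71=240 → 96/336 = 0.28571
  blight: TP=465, FP=65+74+66=205 → 465/670 = 0.69403
  mildew: TP=224, FP=56+98+61=215 → 224/439 = 0.51025
  mosaic: TP=193, FP=47+116+76=239 → 193/432 = 0.44676
Lowest is class 'rust' with precision = 0.2857.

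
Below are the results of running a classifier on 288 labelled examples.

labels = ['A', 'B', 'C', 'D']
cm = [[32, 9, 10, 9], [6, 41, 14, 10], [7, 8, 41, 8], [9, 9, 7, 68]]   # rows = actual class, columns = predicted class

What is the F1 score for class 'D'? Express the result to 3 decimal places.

0.723

Take TP from the diagonal, FP from the rest of the 'D' prediction marginal, FN from the rest of the 'D' actual marginal.
F1 score = 2·TP/(2·TP+FP+FN).
D: TP=68, FP=9+10+8=27, FN=9+9+7=25 → 136/188 = 0.7234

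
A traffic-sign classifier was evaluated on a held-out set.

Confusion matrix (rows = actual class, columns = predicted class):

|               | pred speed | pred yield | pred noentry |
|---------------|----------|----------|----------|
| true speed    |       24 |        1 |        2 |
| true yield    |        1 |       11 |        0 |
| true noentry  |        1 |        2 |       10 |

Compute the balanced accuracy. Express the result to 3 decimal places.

Balanced accuracy = mean of per-class recall.
  speed: recall = 24/27 = 0.8889
  yield: recall = 11/12 = 0.9167
  noentry: recall = 10/13 = 0.7692
Mean = (0.8889 + 0.9167 + 0.7692) / 3 = 0.858

0.858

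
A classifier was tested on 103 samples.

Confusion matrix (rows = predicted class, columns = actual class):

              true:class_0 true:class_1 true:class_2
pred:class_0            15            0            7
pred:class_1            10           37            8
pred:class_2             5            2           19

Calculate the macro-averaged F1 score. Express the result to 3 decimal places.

0.666

Per-class F1 score (2·TP/(2·TP+FP+FN)):
  class_0: TP=15, FP=0+7=7, FN=10+5=15 → 30/52 = 0.5769
  class_1: TP=37, FP=10+8=18, FN=0+2=2 → 74/94 = 0.7872
  class_2: TP=19, FP=5+2=7, FN=7+8=15 → 38/60 = 0.6333
Macro-F1 score = mean = (0.5769 + 0.7872 + 0.6333) / 3 = 0.666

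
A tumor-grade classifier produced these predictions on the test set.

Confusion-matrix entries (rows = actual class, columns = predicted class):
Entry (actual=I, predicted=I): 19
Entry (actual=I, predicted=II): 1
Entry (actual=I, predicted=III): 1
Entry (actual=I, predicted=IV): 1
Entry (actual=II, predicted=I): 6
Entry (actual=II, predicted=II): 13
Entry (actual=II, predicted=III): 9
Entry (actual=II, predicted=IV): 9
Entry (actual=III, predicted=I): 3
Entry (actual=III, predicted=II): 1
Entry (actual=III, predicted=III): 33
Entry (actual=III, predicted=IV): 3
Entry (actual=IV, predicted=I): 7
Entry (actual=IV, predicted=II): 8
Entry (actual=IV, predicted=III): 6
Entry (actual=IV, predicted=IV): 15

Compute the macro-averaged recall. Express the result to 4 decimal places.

0.6142

Per-class recall (TP/(TP+FN)):
  I: TP=19, FN=1+1+1=3 → 19/22 = 0.86364
  II: TP=13, FN=6+9+9=24 → 13/37 = 0.35135
  III: TP=33, FN=3+1+3=7 → 33/40 = 0.82500
  IV: TP=15, FN=7+8+6=21 → 15/36 = 0.41667
Macro-recall = mean = (0.86364 + 0.35135 + 0.82500 + 0.41667) / 4 = 0.6142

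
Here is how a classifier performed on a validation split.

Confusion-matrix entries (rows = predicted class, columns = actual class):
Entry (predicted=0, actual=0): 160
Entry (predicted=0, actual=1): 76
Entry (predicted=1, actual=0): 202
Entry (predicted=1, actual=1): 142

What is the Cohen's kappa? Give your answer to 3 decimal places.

0.084

Observed agreement pₒ = trace/N = 302/580 = 0.5207
Expected agreement pₑ = Σ (rowᵢ·colᵢ)/N² = (362·236 + 218·344)/580² = 0.4769
κ = (pₒ − pₑ)/(1 − pₑ) = (0.5207 − 0.4769)/(1 − 0.4769) = 0.084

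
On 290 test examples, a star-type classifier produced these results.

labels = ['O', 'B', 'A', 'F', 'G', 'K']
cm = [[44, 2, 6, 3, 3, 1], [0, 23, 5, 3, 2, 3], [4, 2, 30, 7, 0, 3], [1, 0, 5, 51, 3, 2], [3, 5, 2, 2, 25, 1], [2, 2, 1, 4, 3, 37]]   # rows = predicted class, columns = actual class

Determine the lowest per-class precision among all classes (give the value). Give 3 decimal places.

Per-class precision (TP/(TP+FP)):
  O: TP=44, FP=2+6+3+3+1=15 → 44/59 = 0.7458
  B: TP=23, FP=0+5+3+2+3=13 → 23/36 = 0.6389
  A: TP=30, FP=4+2+7+0+3=16 → 30/46 = 0.6522
  F: TP=51, FP=1+0+5+3+2=11 → 51/62 = 0.8226
  G: TP=25, FP=3+5+2+2+1=13 → 25/38 = 0.6579
  K: TP=37, FP=2+2+1+4+3=12 → 37/49 = 0.7551
Lowest is class 'B' with precision = 0.639.

0.639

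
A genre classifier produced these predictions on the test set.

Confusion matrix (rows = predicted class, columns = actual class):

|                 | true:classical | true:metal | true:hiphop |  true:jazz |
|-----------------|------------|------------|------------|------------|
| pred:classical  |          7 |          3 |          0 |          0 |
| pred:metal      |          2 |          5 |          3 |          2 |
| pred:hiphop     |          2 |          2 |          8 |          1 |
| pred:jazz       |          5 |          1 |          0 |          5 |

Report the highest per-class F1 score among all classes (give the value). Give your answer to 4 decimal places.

0.6667

Per-class F1 score (2·TP/(2·TP+FP+FN)):
  classical: TP=7, FP=3+0+0=3, FN=2+2+5=9 → 14/26 = 0.53846
  metal: TP=5, FP=2+3+2=7, FN=3+2+1=6 → 10/23 = 0.43478
  hiphop: TP=8, FP=2+2+1=5, FN=0+3+0=3 → 16/24 = 0.66667
  jazz: TP=5, FP=5+1+0=6, FN=0+2+1=3 → 10/19 = 0.52632
Highest is class 'hiphop' with F1 score = 0.6667.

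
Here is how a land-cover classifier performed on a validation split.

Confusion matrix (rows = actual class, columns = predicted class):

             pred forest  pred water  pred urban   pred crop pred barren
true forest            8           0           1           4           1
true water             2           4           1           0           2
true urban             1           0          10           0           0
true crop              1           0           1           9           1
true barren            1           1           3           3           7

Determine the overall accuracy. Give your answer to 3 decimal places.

0.623

Accuracy = trace / total = (8+4+10+9+7=38) / 61 = 38/61 = 0.623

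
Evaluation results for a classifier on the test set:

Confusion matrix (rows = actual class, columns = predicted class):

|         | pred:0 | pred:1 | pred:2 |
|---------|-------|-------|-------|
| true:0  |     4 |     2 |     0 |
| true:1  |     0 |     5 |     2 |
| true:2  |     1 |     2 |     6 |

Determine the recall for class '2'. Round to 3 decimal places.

recall = TP/(TP+FN).
2: TP=6, FN=1+2=3 → 6/9 = 0.6667

0.667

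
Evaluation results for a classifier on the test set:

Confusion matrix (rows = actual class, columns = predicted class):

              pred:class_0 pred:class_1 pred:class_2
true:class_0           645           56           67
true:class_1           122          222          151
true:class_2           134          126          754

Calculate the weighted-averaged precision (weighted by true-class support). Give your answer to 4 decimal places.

0.7064

Per-class precision (TP/(TP+FP)):
  class_0: TP=645, FP=122+134=256 → 645/901 = 0.71587
  class_1: TP=222, FP=56+126=182 → 222/404 = 0.54950
  class_2: TP=754, FP=67+151=218 → 754/972 = 0.77572
Weighted-precision = Σ (supportᵢ/N)·precisionᵢ with N=2277: (768/2277)·0.71587 + (495/2277)·0.54950 + (1014/2277)·0.77572 = 0.7064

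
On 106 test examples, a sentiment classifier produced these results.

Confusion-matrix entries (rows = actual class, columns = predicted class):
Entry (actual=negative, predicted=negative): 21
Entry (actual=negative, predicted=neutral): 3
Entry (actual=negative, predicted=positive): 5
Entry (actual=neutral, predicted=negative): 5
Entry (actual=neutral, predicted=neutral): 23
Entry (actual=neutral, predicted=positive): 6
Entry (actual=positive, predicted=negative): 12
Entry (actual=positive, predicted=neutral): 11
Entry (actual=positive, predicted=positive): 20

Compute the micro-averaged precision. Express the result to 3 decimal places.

0.604

Micro-averaging pools counts across classes: ΣTP=64, ΣFP=42, ΣFN=42.
Micro-precision = TP/(TP+FP) on pooled counts = 0.604 (equals overall accuracy in single-label multiclass).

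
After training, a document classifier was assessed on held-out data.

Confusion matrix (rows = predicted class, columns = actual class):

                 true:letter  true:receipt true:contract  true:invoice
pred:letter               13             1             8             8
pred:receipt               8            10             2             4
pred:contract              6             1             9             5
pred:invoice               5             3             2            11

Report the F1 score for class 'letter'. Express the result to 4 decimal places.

One-vs-rest for 'letter': TP = diagonal; FP = other classes predicted 'letter'; FN = 'letter' predicted as other.
F1 score = 2·TP/(2·TP+FP+FN).
letter: TP=13, FP=1+8+8=17, FN=8+6+5=19 → 26/62 = 0.41935

0.4194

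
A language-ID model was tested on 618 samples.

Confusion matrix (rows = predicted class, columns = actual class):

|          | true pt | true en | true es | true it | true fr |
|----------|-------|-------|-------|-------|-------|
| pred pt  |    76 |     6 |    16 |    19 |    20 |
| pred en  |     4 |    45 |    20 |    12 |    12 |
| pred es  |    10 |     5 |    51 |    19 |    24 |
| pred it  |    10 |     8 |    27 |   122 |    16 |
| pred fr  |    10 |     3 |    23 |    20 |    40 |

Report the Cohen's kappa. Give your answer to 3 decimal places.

0.415

Observed agreement pₒ = trace/N = 334/618 = 0.5405
Expected agreement pₑ = Σ (rowᵢ·colᵢ)/N² = (110·137 + 67·93 + 137·109 + 192·183 + 112·96)/618² = 0.2150
κ = (pₒ − pₑ)/(1 − pₑ) = (0.5405 − 0.2150)/(1 − 0.2150) = 0.415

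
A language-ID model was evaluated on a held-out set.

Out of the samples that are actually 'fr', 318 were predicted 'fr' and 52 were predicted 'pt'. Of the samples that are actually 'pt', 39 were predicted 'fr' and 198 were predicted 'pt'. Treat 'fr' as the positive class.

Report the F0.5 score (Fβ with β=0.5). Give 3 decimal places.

0.884

Fβ = (1+β²)·TP / ((1+β²)·TP + β²·FN + FP), with β²=1/4
= 1.25·318 / (1.25·318 + 0.25·52 + 39) = 0.884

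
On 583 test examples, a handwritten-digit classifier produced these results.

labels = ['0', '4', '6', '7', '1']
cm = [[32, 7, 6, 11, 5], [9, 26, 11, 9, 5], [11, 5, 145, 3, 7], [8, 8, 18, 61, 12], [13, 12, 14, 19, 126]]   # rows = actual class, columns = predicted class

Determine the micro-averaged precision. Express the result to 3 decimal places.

Micro-averaging pools counts across classes: ΣTP=390, ΣFP=193, ΣFN=193.
Micro-precision = TP/(TP+FP) on pooled counts = 0.669 (equals overall accuracy in single-label multiclass).

0.669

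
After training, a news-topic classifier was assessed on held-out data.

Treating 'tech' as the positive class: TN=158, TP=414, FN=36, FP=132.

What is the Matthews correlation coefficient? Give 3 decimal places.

0.516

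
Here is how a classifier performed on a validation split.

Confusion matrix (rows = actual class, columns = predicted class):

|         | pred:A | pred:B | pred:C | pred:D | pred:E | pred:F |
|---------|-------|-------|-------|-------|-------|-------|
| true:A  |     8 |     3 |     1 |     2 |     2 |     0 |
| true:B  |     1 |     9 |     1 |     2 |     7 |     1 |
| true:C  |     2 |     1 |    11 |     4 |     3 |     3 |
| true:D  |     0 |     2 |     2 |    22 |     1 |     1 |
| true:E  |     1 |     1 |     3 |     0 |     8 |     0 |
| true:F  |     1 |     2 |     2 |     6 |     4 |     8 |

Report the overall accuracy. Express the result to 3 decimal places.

Accuracy = trace / total = (8+9+11+22+8+8=66) / 125 = 66/125 = 0.528

0.528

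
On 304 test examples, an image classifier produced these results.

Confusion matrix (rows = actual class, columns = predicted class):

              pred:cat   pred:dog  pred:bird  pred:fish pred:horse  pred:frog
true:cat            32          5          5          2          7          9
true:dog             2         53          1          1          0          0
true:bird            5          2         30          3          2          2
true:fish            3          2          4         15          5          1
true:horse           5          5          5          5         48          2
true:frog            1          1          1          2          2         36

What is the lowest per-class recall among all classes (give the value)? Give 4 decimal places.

0.5000

Per-class recall (TP/(TP+FN)):
  cat: TP=32, FN=5+5+2+7+9=28 → 32/60 = 0.53333
  dog: TP=53, FN=2+1+1+0+0=4 → 53/57 = 0.92982
  bird: TP=30, FN=5+2+3+2+2=14 → 30/44 = 0.68182
  fish: TP=15, FN=3+2+4+5+1=15 → 15/30 = 0.50000
  horse: TP=48, FN=5+5+5+5+2=22 → 48/70 = 0.68571
  frog: TP=36, FN=1+1+1+2+2=7 → 36/43 = 0.83721
Lowest is class 'fish' with recall = 0.5000.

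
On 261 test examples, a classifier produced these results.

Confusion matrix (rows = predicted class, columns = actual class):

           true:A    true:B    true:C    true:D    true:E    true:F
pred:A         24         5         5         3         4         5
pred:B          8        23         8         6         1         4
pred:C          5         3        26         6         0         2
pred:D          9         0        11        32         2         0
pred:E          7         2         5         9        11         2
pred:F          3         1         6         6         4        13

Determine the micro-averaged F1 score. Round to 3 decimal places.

0.494

Micro-averaging pools counts across classes: ΣTP=129, ΣFP=132, ΣFN=132.
Micro-F1 score = 2·TP/(2·TP+FP+FN) on pooled counts = 0.494 (equals overall accuracy in single-label multiclass).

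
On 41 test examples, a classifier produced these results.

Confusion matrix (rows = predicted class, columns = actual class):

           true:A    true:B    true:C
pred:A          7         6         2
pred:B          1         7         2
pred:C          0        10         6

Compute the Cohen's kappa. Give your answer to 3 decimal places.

0.265

Observed agreement pₒ = trace/N = 20/41 = 0.4878
Expected agreement pₑ = Σ (rowᵢ·colᵢ)/N² = (8·15 + 23·10 + 10·16)/41² = 0.3034
κ = (pₒ − pₑ)/(1 − pₑ) = (0.4878 − 0.3034)/(1 − 0.3034) = 0.265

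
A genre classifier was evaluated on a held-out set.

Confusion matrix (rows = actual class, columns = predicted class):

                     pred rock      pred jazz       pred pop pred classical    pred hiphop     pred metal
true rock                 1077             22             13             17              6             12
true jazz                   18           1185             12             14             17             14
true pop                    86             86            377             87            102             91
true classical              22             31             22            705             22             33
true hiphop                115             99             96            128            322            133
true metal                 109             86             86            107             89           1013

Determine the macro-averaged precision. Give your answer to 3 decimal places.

0.698

Per-class precision (TP/(TP+FP)):
  rock: TP=1077, FP=18+86+22+115+109=350 → 1077/1427 = 0.7547
  jazz: TP=1185, FP=22+86+31+99+86=324 → 1185/1509 = 0.7853
  pop: TP=377, FP=13+12+22+96+86=229 → 377/606 = 0.6221
  classical: TP=705, FP=17+14+87+128+107=353 → 705/1058 = 0.6664
  hiphop: TP=322, FP=6+17+102+22+89=236 → 322/558 = 0.5771
  metal: TP=1013, FP=12+14+91+33+133=283 → 1013/1296 = 0.7816
Macro-precision = mean = (0.7547 + 0.7853 + 0.6221 + 0.6664 + 0.5771 + 0.7816) / 6 = 0.698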